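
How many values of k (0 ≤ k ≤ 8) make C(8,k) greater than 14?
5
Row 8 is unimodal and symmetric about k=8/2. C(8,1)=8 ≤ 14; C(8,2)=28 > 14; by symmetry C(8,k) > 14 for k = 2..6. That's 6 - 2 + 1 = 5 values.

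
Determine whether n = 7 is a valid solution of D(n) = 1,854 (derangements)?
Yes

D(7) = (7-1)·[D(6) + D(5)] = 6·[265 + 44] = 1,854, which equals 1,854.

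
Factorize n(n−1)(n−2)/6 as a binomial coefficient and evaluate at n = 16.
C(n,3); C(16,3) = 560

Explanation: n(n−1)(n−2)/6 = n!/(3!(n−3)!) = C(n,3). At n = 16: C(16,3) = 560.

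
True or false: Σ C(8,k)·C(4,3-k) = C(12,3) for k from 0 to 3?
True

Reasoning: Vandermonde's identity gives C(12,3) = 220; RHS C(12,3) = 220.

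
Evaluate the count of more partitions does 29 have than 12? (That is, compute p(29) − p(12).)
Pentagonal recurrence p(n) = p(n−1) + p(n−2) − p(n−5) − p(n−7) + …: p(29) = p(28) + p(27) − p(24) − p(22) + p(17) + p(14) − p(7) − p(3) = 3,718 + 3,010 − 1,575 − 1,002 + 297 + 135 − 15 − 3 = 4,565.
p(12) = p(11) + p(10) − p(7) − p(5) + p(0) = 56 + 42 − 15 − 7 + 1 = 77.
Difference = 4,565 − 77 = 4,488.

Answer: 4,488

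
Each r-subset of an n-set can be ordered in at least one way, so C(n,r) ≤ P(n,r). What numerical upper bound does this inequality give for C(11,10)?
P(11,10) = 11·10·9·8·7·6·5·4·3·2 = 39,916,800, so C(11,10) ≤ 39,916,800. (The bound is loose by a factor of 10! = 3,628,800: C(11,10) = 39,916,800/3,628,800 = 11.)
Final answer: 39,916,800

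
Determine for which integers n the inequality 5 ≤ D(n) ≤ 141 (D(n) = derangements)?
4, 5

Using D(n) = (n−1)[D(n−1) + D(n−2)] with D(1)=0, D(2)=1: D(3)=2; D(4)=9; D(5)=44; D(6)=265. So valid n = 4, 5.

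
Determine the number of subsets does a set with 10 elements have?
1,024

Reasoning: Each element can be included or excluded: 2^10 = 1,024.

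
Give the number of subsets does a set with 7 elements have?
128

Solution: Each element can be included or excluded: 2^7 = 128.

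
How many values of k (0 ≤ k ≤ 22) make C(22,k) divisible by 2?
Checking C(22,k) mod 2 for k = 0..22: divisible at k = 1, 3, 5, 7, 8, 9, 10, 11, 12, 13, 14, 15, 17, 19, 21. That's 15 values.
Final answer: 15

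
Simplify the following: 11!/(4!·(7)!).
330

This is C(11,4) = 330.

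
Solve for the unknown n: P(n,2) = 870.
30

Explanation: P(n,2) = n(n−1) is increasing in n; n(n−1) ≈ (n−0.5)^2 = 870 gives n ≈ 30.0. Check: P(28,2) = 756, P(29,2) = 812, P(30,2) = 870 ✓. So n = 30.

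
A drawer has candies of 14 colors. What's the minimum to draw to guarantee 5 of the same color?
57

Reasoning: Worst case: 4 of each = 56. One more: 57.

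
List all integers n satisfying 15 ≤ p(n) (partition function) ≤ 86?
7, 8, 9, 10, 11, 12

Working:
Tabulating p(n) via p(n) = p(n−1) + p(n−2) − p(n−5) − p(n−7) + …: p(6)=11; p(7)=15; p(8)=22; p(9)=30; p(10)=42; p(11)=56; p(12)=77; p(13)=101. So valid n = 7, 8, 9, 10, 11, 12.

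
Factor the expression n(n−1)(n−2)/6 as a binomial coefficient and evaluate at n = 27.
C(n,3); C(27,3) = 2,925

n(n−1)(n−2)/6 = n!/(3!(n−3)!) = C(n,3). At n = 27: C(27,3) = 2,925.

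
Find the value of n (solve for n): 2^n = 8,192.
8,192 = 1,024 × 8 = 2^10 × 2^3 = 2^13, so n = 13.

Answer: 13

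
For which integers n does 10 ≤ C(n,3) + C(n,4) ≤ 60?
5, 6

Solution: C(4,3)+C(4,4)=5; C(5,3)+C(5,4)=15; C(6,3)+C(6,4)=35; C(7,3)+C(7,4)=70. So valid n = 5, 6.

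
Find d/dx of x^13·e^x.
Product rule: d/dx[x^13]·e^x + x^13·d/dx[e^x] = 13x^{12}e^x + x^13e^x.

Answer: (13x^12 + x^13)e^x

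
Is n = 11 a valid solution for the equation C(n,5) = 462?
Yes

Reasoning: C(11,5) = 11·10·9·8·7/5! = 55,440/120 = 462, which equals 462.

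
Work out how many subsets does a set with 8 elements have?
256
Each element can be included or excluded: 2^8 = 256.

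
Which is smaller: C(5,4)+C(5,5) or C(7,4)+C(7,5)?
C(5,4)+C(5,5)
First=6, Second=56.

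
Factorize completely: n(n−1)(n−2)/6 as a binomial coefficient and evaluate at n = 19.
C(n,3); C(19,3) = 969

Explanation: n(n−1)(n−2)/6 = n!/(3!(n−3)!) = C(n,3). At n = 19: C(19,3) = 969.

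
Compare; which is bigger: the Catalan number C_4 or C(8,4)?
C_4 = C(8,4)/(4+1) = 70/5 = 14; C(8,4) = 70.

Answer: C(8,4)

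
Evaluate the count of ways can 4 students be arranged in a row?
24

Reasoning: Arrangements of 4 distinct objects: 4! = 24.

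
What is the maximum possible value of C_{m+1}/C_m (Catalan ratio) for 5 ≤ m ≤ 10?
7/2

Solution: C_{m+1}/C_m = 2(2m+1)/(m+2), which increases with m. Maximum at m = 10: 2·21/12 = 7/2.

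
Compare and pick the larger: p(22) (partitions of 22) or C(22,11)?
C(22,11)

Explanation: Pentagonal recurrence p(n) = p(n−1) + p(n−2) − p(n−5) − p(n−7) + …: p(22) = p(21) + p(20) − p(17) − p(15) + p(10) + p(7) − p(0) = 792 + 627 − 297 − 176 + 42 + 15 − 1 = 1,002; C(22,11) = 705,432.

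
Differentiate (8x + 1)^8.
Chain rule: 8(8x+1)^{7} × 8 = 64(8x+1)^{7}.

Answer: 64(8x + 1)^7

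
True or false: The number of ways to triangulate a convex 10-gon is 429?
False
Triangulations of a convex 10-gon are counted by the Catalan number C_8: C_8 = C(16,8)/(8+1) = 12,870/9 = 1,430.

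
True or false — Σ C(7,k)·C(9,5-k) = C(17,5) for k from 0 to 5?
False
Vandermonde's identity gives C(16,5) = 4,368; RHS C(17,5) = 6,188.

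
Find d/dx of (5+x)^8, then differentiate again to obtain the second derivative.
56(5+x)^6

Explanation: First derivative: 8(5+x)^{7}. Second derivative: 8·7·(5+x)^{6} = 56(5+x)^{6}.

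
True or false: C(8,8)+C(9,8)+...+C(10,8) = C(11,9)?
True

Hockey stick identity gives Σ = C(11,9) = 55; RHS C(11,9) = 55.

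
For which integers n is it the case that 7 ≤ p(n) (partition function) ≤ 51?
5, 6, 7, 8, 9, 10

Reasoning: Tabulating p(n) via p(n) = p(n−1) + p(n−2) − p(n−5) − p(n−7) + …: p(4)=5; p(5)=7; p(6)=11; p(7)=15; p(8)=22; p(9)=30; p(10)=42; p(11)=56. So valid n = 5, 6, 7, 8, 9, 10.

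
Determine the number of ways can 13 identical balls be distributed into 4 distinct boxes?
560

Solution: C(13+4-1, 4-1) = C(16, 3) = 560.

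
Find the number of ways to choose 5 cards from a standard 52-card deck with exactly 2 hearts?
712,842

Solution: 13 hearts and 39 non-hearts: C(13,2) × C(39,3) = 78 × 9139 = 712,842.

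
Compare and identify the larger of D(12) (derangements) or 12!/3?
D(12)

Explanation: D(12) = (12-1)·[D(11) + D(10)] = 11·[14,684,570 + 1,334,961] = 176,214,841; 12!/3 = 479,001,600/3 = 159,667,200.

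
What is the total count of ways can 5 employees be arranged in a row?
120

Arrangements of 5 distinct objects: 5! = 120.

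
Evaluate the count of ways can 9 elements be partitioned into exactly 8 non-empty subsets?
This equals S(9,8), the Stirling number of the 2nd kind.
Using the Stirling recurrence: S(n,k) = k·S(n-1,k) + S(n-1,k-1)
S(9,8) = 8·S(8,8) + S(8,7)
         = 8·1 + 28
         = 8 + 28
         = 36
Final answer: 36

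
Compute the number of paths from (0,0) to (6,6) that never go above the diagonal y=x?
132

Solution: Counted by the Catalan number C_6: C_6 = C(12,6)/(6+1) = 924/7 = 132.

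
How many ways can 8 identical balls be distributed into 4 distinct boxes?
165

Reasoning: C(8+4-1, 4-1) = C(11, 3) = 165.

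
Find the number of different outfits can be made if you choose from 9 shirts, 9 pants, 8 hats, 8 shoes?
By the multiplication principle: 9 × 9 × 8 × 8 = 5,184.
Final answer: 5,184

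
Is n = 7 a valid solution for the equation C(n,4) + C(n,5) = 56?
C(7,4) + C(7,5) = 35 + 21 = 56, which equals 56.

Answer: Yes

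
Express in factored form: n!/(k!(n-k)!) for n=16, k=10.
C(16,10) = 8,008

This is the binomial coefficient C(16,10) = 8,008.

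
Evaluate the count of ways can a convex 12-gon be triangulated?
16,796

Solution: Using the Catalan number formula: C_n = C(2n, n) / (n+1)
C_10 = C(20, 10) / (10+1)
     = 184756 / 11
     = 16,796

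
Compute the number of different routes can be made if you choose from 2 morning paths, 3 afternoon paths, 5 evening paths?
30
By the multiplication principle: 2 × 3 × 5 = 30.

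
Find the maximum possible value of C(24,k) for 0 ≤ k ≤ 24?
Maximum at k = 12: C(24,12) = 2,704,156.

Answer: 2,704,156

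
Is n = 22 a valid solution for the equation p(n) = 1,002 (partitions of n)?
Yes

Working:
Pentagonal recurrence p(n) = p(n−1) + p(n−2) − p(n−5) − p(n−7) + …: p(22) = p(21) + p(20) − p(17) − p(15) + p(10) + p(7) − p(0) = 792 + 627 − 297 − 176 + 42 + 15 − 1 = 1,002, which equals 1,002.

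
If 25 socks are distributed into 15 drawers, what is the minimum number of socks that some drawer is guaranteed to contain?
2

Reasoning: Pigeonhole: ⌈25/15⌉ = 2.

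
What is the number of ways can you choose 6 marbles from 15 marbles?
5,005

Solution: C(15,6) = 15! / (6! × (15-6)!)
         = 15! / (6! × 9!)
         = 5,005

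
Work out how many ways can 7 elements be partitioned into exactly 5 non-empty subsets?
140
This equals S(7,5), the Stirling number of the 2nd kind.
Using the Stirling recurrence: S(n,k) = k·S(n-1,k) + S(n-1,k-1)
S(7,5) = 5·S(6,5) + S(6,4)
         = 5·15 + 65
         = 75 + 65
         = 140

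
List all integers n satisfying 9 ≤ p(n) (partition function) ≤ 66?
6, 7, 8, 9, 10, 11
Tabulating p(n) via p(n) = p(n−1) + p(n−2) − p(n−5) − p(n−7) + …: p(5)=7; p(6)=11; p(7)=15; p(8)=22; p(9)=30; p(10)=42; p(11)=56; p(12)=77. So valid n = 6, 7, 8, 9, 10, 11.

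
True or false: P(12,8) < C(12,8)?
False
P(12,8) = 19,958,400 and C(12,8) = 495; P(n,r) = r! × C(n,r) so P > C whenever r ≥ 2.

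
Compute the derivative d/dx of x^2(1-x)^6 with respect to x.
2x^1(1-x)^6 - 6x^2(1-x)^5

Working:
Product rule: 2x^{1}(1-x)^{6} + x^2·(-6)(1-x)^{5}.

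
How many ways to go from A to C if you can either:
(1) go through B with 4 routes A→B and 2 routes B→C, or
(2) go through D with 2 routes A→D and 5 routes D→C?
Route via B: 4×2=8. Route via D: 2×5=10. Total: 18.
Final answer: 18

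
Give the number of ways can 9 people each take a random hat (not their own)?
133,496
Using D(n) = (n-1)[D(n-1) + D(n-2)]:
D(9) = (9-1) × [D(8) + D(7)]
      = 8 × [14833 + 1854]
      = 8 × 16687
      = 133,496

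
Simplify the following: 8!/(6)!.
56

This equals 8×7 = 56.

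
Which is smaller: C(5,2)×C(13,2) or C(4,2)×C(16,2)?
C(4,2)×C(16,2)

C(5,2)×C(13,2)=780, C(4,2)×C(16,2)=720.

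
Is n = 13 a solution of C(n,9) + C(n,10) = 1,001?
Yes

Solution: C(13,9) + C(13,10) = 715 + 286 = 1,001, which equals 1,001.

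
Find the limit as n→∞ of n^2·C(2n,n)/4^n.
∞

Reasoning: C(2n,n) ~ 4^n/√(πn), so n^2·C(2n,n)/4^n ~ n^(2 − 1/2)/√π → ∞.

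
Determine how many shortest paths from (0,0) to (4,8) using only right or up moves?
495

Solution: Choose 4 rights from 12 moves: C(12,4) = 495.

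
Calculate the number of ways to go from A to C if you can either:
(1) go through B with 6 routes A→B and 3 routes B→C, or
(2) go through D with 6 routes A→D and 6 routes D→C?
Route via B: 6×3=18. Route via D: 6×6=36. Total: 54.

Answer: 54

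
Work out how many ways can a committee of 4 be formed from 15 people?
1,365
C(15,4) = 15! / (4! × (15-4)!)
         = 15! / (4! × 11!)
         = 1,365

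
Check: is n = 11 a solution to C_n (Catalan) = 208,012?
No

Solution: C_11 = C(22,11)/(11+1) = 705,432/12 = 58,786, which does not equal 208,012.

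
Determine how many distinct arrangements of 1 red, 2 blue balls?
3

Working:
Multinomial: 3!/(1! × 2!) = 3.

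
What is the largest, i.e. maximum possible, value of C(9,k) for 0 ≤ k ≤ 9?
126

Reasoning: Maximum at k = 4 or k = 5: C(9,4) = 126.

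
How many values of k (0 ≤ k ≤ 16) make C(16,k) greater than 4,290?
7

Explanation: Row 16 is unimodal and symmetric about k=16/2. C(16,4)=1,820 ≤ 4,290; C(16,5)=4,368 > 4,290; by symmetry C(16,k) > 4,290 for k = 5..11. That's 11 - 5 + 1 = 7 values.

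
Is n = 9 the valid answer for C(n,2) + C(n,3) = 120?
Yes
C(9,2) + C(9,3) = 36 + 84 = 120, which equals 120.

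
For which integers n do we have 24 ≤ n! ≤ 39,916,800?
4, 5, 6, 7, 8, 9, 10, 11

n! is strictly increasing; 4! = 24 and 11! = 39,916,800, so valid n = 4, 5, 6, 7, 8, 9, 10, 11.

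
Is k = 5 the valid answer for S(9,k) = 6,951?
Yes
S(9,5) = 5·S(8,5) + S(8,4) = 5·1,050 + 1,701 = 6,951, which equals 6,951.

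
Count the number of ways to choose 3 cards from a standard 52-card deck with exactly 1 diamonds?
9,633

13 diamonds and 39 non-diamonds: C(13,1) × C(39,2) = 13 × 741 = 9,633.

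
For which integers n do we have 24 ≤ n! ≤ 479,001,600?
n! is strictly increasing; 4! = 24 and 12! = 479,001,600, so valid n = 4, 5, 6, 7, 8, 9, 10, 11, 12.

Answer: 4, 5, 6, 7, 8, 9, 10, 11, 12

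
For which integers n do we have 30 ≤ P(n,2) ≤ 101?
6, 7, 8, 9, 10
P(5,2)=20; P(6,2)=30; P(7,2)=42; P(8,2)=56; P(9,2)=72; P(10,2)=90; P(11,2)=110. So valid n = 6, 7, 8, 9, 10.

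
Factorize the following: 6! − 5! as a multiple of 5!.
5 × 5! = 600

Explanation: 6! − 5! = 6·5! − 5! = (6 − 1)·5! = 5 × 5! = 600.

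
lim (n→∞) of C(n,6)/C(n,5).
∞

Reasoning: C(n,6)/C(n,5) = (n-5)/6 → ∞ as n → ∞.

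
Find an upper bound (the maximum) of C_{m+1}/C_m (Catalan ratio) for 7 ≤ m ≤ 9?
38/11
C_{m+1}/C_m = 2(2m+1)/(m+2), which increases with m. Maximum at m = 9: 2·19/11 = 38/11.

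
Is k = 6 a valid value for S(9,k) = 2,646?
Yes

S(9,6) = 6·S(8,6) + S(8,5) = 6·266 + 1,050 = 2,646, which equals 2,646.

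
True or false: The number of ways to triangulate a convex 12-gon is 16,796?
True
Triangulations of a convex 12-gon are counted by the Catalan number C_10: C_10 = C(20,10)/(10+1) = 184,756/11 = 16,796.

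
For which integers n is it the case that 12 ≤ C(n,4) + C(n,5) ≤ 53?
C(5,4)+C(5,5)=6; C(6,4)+C(6,5)=21; C(7,4)+C(7,5)=56. So valid n = 6.

Answer: 6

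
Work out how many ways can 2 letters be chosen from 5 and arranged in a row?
20

Explanation: P(5,2) = 5!/(5-2)! = 20.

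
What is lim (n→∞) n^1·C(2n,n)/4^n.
∞

Solution: C(2n,n) ~ 4^n/√(πn), so n^1·C(2n,n)/4^n ~ n^(1 − 1/2)/√π → ∞.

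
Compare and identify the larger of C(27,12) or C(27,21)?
C(27,12)

Working:
C(27,12)=17,383,860, C(27,21)=296,010.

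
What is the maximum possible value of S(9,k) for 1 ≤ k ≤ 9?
7,770

Explanation: Row S(9,k) for k = 1..9 (via S(n,k) = k·S(n−1,k) + S(n−1,k−1)): 1, 255, 3,025, 7,770, 6,951, 2,646, 462, 36, 1. The row is unimodal; maximum at k = 4: 7,770.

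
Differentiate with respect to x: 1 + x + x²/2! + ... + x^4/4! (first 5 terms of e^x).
1 + x + x²/2! + ... + x^3/3!
Differentiating term by term gives the first 4 terms of e^x.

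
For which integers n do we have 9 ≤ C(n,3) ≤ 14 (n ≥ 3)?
5

Working:
C(4,3)=4; C(5,3)=10; C(6,3)=20. So valid n = 5.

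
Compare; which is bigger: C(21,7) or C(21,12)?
C(21,12)

Solution: C(21,7)=116,280, C(21,12)=293,930.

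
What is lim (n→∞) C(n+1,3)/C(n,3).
1

Both numerator and denominator grow as n^3/3! for large n, so the ratio → 1.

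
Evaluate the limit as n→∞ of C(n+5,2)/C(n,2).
1

Explanation: Both numerator and denominator grow as n^2/2! for large n, so the ratio → 1.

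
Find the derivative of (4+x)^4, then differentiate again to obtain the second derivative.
First derivative: 4(4+x)^{3}. Second derivative: 4·3·(4+x)^{2} = 12(4+x)^{2}.

Answer: 12(4+x)^2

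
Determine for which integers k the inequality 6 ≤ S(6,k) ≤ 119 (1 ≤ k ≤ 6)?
S(6,1)=1; S(6,2)=31; S(6,3)=90; S(6,4)=65; S(6,5)=15; S(6,6)=1. So valid k = 2, 3, 4, 5.

Answer: 2, 3, 4, 5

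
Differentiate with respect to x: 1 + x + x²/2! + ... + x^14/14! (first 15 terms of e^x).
1 + x + x²/2! + ... + x^13/13!

Reasoning: Differentiating term by term gives the first 14 terms of e^x.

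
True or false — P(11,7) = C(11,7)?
False
P(11,7) = 1,663,200 but C(11,7) = 330; they differ by a factor of 7! = 5040, so the statement does not hold.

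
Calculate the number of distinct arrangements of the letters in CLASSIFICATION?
1,816,214,400

Word has 14 letters (C=2, L=1, A=2, S=2, I=3, F=1, T=1, O=1, N=1). Arrangements: 14!/Π(k!) = 1,816,214,400.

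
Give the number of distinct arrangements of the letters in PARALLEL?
3,360

Working:
Word has 8 letters (P=1, A=2, R=1, L=3, E=1). Arrangements: 8!/Π(k!) = 3,360.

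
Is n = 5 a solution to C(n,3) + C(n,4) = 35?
C(5,3) + C(5,4) = 10 + 5 = 15, which does not equal 35.

Answer: No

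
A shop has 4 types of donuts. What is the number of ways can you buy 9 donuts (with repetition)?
220

Reasoning: Stars and bars: C(9+4-1, 9) = C(12, 9) = 220.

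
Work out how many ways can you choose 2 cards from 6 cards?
15

Working:
C(6,2) = 6! / (2! × (6-2)!)
         = 6! / (2! × 4!)
         = 15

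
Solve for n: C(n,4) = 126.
C(n,4) = n(n−1)(n−2)(n−3)/4! is increasing in n, and n(n−1)(n−2)(n−3) = 4!·126 = 3,024 ≈ (n−1.5)^4 gives n ≈ 8.9. Check: C(7,4) = 35, C(8,4) = 70, C(9,4) = 126 ✓. So n = 9.

Answer: 9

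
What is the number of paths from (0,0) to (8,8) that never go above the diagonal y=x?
1,430

Explanation: Counted by the Catalan number C_8: C_8 = C(16,8)/(8+1) = 12,870/9 = 1,430.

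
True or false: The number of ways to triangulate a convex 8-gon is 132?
True

Reasoning: Triangulations of a convex 8-gon are counted by the Catalan number C_6: C_6 = C(12,6)/(6+1) = 924/7 = 132.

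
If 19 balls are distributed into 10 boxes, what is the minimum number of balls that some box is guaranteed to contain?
2

Working:
Pigeonhole: ⌈19/10⌉ = 2.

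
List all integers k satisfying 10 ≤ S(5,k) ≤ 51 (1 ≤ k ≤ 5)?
2, 3, 4
S(5,1)=1; S(5,2)=15; S(5,3)=25; S(5,4)=10; S(5,5)=1. So valid k = 2, 3, 4.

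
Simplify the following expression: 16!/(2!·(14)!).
This is C(16,2) = 120.

Answer: 120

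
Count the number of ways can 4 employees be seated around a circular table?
6

Reasoning: Circular arrangements: (4-1)! = 6.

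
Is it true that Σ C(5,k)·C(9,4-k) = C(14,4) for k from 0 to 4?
True

Working:
Vandermonde's identity gives C(14,4) = 1,001; RHS C(14,4) = 1,001.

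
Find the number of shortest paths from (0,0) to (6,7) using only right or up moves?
Choose 6 rights from 13 moves: C(13,6) = 1,716.

Answer: 1,716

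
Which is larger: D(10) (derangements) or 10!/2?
10!/2

Explanation: D(10) = (10-1)·[D(9) + D(8)] = 9·[133,496 + 14,833] = 1,334,961; 10!/2 = 3,628,800/2 = 1,814,400.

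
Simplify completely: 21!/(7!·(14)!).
116,280

This is C(21,7) = 116,280.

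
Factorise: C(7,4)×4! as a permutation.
P(7,4)

Solution: C(7,4)×4! = [7!/(4!(3)!)]×4! = 7!/(3)! = P(7,4) = 840.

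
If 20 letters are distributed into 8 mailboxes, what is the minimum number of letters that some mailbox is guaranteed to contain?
Pigeonhole: ⌈20/8⌉ = 3.

Answer: 3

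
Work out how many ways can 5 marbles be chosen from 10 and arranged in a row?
30,240

Explanation: P(10,5) = 10!/(10-5)! = 30,240.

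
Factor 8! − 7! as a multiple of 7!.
7 × 7! = 35,280

Explanation: 8! − 7! = 8·7! − 7! = (8 − 1)·7! = 7 × 7! = 35,280.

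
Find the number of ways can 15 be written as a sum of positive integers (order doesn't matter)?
Pentagonal recurrence p(n) = p(n−1) + p(n−2) − p(n−5) − p(n−7) + …: p(15) = p(14) + p(13) − p(10) − p(8) + p(3) + p(0) = 135 + 101 − 42 − 22 + 3 + 1 = 176.
Final answer: 176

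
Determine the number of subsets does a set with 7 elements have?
128

Working:
Each element can be included or excluded: 2^7 = 128.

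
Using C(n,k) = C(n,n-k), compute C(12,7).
792

C(12,7) = C(12,5) = 792.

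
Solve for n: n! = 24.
4

Working:
n! is strictly increasing. 2! = 2, 3! = 6, 4! = 24 ✓. So n = 4.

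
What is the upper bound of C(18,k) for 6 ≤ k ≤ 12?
C(18,k) is maximised at the centre of the row: C(18,9) = 48,620.
Final answer: 48,620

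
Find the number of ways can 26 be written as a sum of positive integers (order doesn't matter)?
2,436
Pentagonal recurrence p(n) = p(n−1) + p(n−2) − p(n−5) − p(n−7) + …: p(26) = p(25) + p(24) − p(21) − p(19) + p(14) + p(11) − p(4) − p(0) = 1,958 + 1,575 − 792 − 490 + 135 + 56 − 5 − 1 = 2,436.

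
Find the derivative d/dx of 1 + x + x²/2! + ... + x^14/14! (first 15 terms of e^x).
1 + x + x²/2! + ... + x^13/13!

Explanation: Differentiating term by term gives the first 14 terms of e^x.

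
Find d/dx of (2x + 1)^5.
Chain rule: 5(2x+1)^{4} × 2 = 10(2x+1)^{4}.
Final answer: 10(2x + 1)^4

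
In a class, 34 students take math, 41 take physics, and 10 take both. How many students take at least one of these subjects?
65

|A∪B| = |A|+|B|-|A∩B| = 34+41-10 = 65.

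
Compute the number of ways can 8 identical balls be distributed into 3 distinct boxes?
C(8+3-1, 3-1) = C(10, 2) = 45.
Final answer: 45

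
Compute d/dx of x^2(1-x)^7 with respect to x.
2x^1(1-x)^7 - 7x^2(1-x)^6
Product rule: 2x^{1}(1-x)^{7} + x^2·(-7)(1-x)^{6}.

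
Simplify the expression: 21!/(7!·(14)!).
This is C(21,7) = 116,280.

Answer: 116,280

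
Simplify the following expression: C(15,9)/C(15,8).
C(n,k+1)/C(n,k) = (n−k)/(k+1). Here (15−8)/(8+1) = 7/9 = 7/9.
Final answer: 7/9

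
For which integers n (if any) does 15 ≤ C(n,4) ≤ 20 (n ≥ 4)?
6

Reasoning: C(5,4)=5; C(6,4)=15; C(7,4)=35. So valid n = 6.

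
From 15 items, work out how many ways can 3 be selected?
455

C(15,3) = 15! / (3! × (15-3)!)
         = 15! / (3! × 12!)
         = 455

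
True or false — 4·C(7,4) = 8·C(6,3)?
False

Reasoning: Absorption identity k·C(n,k) = n·C(n-1,k-1). LHS = 4·35 = 140; RHS = 8·20 = 160.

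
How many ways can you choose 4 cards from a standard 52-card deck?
270,725

Explanation: C(52,4) = 270,725.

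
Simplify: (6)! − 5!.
600
(6)! − 5! = (6)·5! − 5! = (6−1)·5! = 5·5! = 600.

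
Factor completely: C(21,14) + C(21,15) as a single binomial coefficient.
C(22,15)

Solution: By Pascal's identity: C(21,14) + C(21,15) = C(22,15) = 170,544.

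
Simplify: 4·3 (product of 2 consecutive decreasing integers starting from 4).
12

This is P(4,2) = 4!/(2)! = 12.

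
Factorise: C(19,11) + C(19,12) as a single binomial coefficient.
C(20,12)

By Pascal's identity: C(19,11) + C(19,12) = C(20,12) = 125,970.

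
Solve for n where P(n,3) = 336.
8

Explanation: P(n,3) = n(n−1)(n−2) is increasing in n; n(n−1)(n−2) ≈ (n−1)^3 = 336 gives n ≈ 8.0. Check: P(6,3) = 120, P(7,3) = 210, P(8,3) = 336 ✓. So n = 8.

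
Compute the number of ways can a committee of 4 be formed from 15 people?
C(15,4) = 15! / (4! × (15-4)!)
         = 15! / (4! × 11!)
         = 1,365

Answer: 1,365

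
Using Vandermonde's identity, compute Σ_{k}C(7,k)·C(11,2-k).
= C(7+11,2) = C(18,2) = 153.
Final answer: 153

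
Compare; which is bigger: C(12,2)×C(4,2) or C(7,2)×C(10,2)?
C(7,2)×C(10,2)
C(12,2)×C(4,2)=396, C(7,2)×C(10,2)=945.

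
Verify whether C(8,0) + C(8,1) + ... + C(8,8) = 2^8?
True

Solution: Binomial theorem with x = y = 1: Σ C(8,i) = (1+1)^8 = 2^8 = 256. The statement holds.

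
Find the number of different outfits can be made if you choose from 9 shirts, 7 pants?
63

Explanation: By the multiplication principle: 9 × 7 = 63.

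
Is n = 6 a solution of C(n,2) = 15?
C(6,2) = 6·5/2! = 30/2 = 15, which equals 15.
Final answer: Yes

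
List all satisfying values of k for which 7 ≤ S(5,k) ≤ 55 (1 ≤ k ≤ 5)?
2, 3, 4

Working:
S(5,1)=1; S(5,2)=15; S(5,3)=25; S(5,4)=10; S(5,5)=1. So valid k = 2, 3, 4.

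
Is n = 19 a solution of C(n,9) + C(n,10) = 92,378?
No

Working:
C(19,9) + C(19,10) = 92,378 + 92,378 = 184,756, which does not equal 92,378.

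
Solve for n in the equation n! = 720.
n! is strictly increasing. 4! = 24, 5! = 120, 6! = 720 ✓. So n = 6.

Answer: 6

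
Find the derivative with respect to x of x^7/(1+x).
(7x^6(1+x) - x^7)/(1+x)²
Quotient rule: [7x^{6}(1+x) - x^7]/(1+x)².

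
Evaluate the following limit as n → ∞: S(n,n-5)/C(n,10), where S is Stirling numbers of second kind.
945

Working:
The leading term of S(n,n-5) as a polynomial in n is (9)!!·C(n,10), so the ratio → (9)!! = 945.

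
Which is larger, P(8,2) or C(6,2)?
P(8,2)

Reasoning: P(8,2)=56, C(6,2)=15.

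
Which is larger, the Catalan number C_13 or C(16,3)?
C_13 = C(26,13)/(13+1) = 10,400,600/14 = 742,900; C(16,3) = 560.

Answer: C_13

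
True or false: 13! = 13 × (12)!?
By definition n! = n × (n-1)!, so 13! = 13 × 12!.

Answer: True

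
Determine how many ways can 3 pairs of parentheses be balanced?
5

Solution: Using the Catalan number formula: C_n = C(2n, n) / (n+1)
C_3 = C(6, 3) / (3+1)
     = 20 / 4
     = 5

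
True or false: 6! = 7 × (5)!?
False

6! = 6 × 5! = 720, but 7 × 5! = 840.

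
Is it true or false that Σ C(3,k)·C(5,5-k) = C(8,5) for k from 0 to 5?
True
Vandermonde's identity gives C(8,5) = 56; RHS C(8,5) = 56.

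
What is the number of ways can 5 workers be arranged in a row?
120
Arrangements of 5 distinct objects: 5! = 120.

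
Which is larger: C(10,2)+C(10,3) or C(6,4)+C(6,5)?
C(10,2)+C(10,3)

First=165, Second=21.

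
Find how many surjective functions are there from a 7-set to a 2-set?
Onto functions = 2! × S(7,2)
First compute S(7,2) via recurrence:
Using the Stirling recurrence: S(n,k) = k·S(n-1,k) + S(n-1,k-1)
S(7,2) = 2·S(6,2) + S(6,1)
         = 2·31 + 1
         = 62 + 1
         = 63
Then: 2 × 63 = 126
Final answer: 126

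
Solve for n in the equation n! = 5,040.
7

Solution: n! is strictly increasing. 5! = 120, 6! = 720, 7! = 5,040 ✓. So n = 7.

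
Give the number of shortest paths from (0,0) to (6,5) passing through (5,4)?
252

Working:
To (5,4): C(9,5)=126. From there: C(2,1)=2. Total: 252.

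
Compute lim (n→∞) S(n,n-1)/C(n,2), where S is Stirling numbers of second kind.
1

Working:
S(n,n-1) = C(n,2), so the limit is 1.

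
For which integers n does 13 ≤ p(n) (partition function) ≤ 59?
7, 8, 9, 10, 11

Explanation: Tabulating p(n) via p(n) = p(n−1) + p(n−2) − p(n−5) − p(n−7) + …: p(6)=11; p(7)=15; p(8)=22; p(9)=30; p(10)=42; p(11)=56; p(12)=77. So valid n = 7, 8, 9, 10, 11.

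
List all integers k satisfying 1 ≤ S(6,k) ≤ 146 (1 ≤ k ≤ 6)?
S(6,1)=1; S(6,2)=31; S(6,3)=90; S(6,4)=65; S(6,5)=15; S(6,6)=1. So valid k = 1, 2, 3, 4, 5, 6.

Answer: 1, 2, 3, 4, 5, 6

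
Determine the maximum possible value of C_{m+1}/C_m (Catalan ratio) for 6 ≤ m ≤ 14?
29/8

Working:
C_{m+1}/C_m = 2(2m+1)/(m+2), which increases with m. Maximum at m = 14: 2·29/16 = 29/8.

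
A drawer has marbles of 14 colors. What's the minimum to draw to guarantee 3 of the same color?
29

Worst case: 2 of each = 28. One more: 29.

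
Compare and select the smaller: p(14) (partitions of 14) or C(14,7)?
Pentagonal recurrence p(n) = p(n−1) + p(n−2) − p(n−5) − p(n−7) + …: p(14) = p(13) + p(12) − p(9) − p(7) + p(2) = 101 + 77 − 30 − 15 + 2 = 135; C(14,7) = 3,432.
Final answer: p(14)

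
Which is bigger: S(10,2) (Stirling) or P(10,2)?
S(10,2) = 2·S(9,2) + S(9,1) = 2·255 + 1 = 511; P(10,2) = 90.

Answer: S(10,2)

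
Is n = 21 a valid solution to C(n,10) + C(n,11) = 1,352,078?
No

Explanation: C(21,10) + C(21,11) = 352,716 + 352,716 = 705,432, which does not equal 1,352,078.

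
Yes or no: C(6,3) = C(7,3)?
No

Explanation: LHS = C(6,3) = 20; RHS = C(7,3) = 35. 20 ≠ 35, so the statement does not hold.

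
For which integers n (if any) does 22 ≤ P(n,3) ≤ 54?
4

Solution: P(3,3)=6; P(4,3)=24; P(5,3)=60. So valid n = 4.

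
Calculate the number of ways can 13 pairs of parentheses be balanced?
742,900

Solution: Using the Catalan number formula: C_n = C(2n, n) / (n+1)
C_13 = C(26, 13) / (13+1)
     = 10400600 / 14
     = 742,900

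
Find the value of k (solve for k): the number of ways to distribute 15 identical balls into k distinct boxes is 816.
4

Stars and bars: the count is C(15+k−1, k−1), increasing in k. k=2: C(16,1) = 16, k=3: C(17,2) = 136, k=4: C(18,3) = 816 ✓. So k = 4.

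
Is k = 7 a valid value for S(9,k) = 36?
No

Working:
S(9,7) = 7·S(8,7) + S(8,6) = 7·28 + 266 = 462, which does not equal 36.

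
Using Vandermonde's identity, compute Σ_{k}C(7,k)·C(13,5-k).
= C(7+13,5) = C(20,5) = 15,504.
Final answer: 15,504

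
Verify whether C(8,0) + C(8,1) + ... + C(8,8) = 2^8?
Binomial theorem with x = y = 1: Σ C(8,i) = (1+1)^8 = 2^8 = 256. The statement holds.
Final answer: True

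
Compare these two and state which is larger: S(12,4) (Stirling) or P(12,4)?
S(12,4)

S(12,4) = 4·S(11,4) + S(11,3) = 4·145,750 + 28,501 = 611,501; P(12,4) = 11,880.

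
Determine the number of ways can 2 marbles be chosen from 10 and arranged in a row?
P(10,2) = 10!/(10-2)! = 90.
Final answer: 90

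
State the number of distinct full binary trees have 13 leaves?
208,012
Using the Catalan number formula: C_n = C(2n, n) / (n+1)
C_12 = C(24, 12) / (12+1)
     = 2704156 / 13
     = 208,012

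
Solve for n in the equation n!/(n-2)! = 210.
15

Explanation: n!/(n-2)! = n×(n-1), a product of 2 consecutive integers ≈ (n−0.5)^2. 210^(1/2) + 0.5 ≈ 15.0; check n = 15: 15×14 = 210 ✓. So n = 15.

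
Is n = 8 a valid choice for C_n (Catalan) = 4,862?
No
C_8 = C(16,8)/(8+1) = 12,870/9 = 1,430, which does not equal 4,862.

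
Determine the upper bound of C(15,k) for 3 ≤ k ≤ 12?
6,435

Reasoning: C(15,k) is maximised at the centre of the row: C(15,7) = 6,435.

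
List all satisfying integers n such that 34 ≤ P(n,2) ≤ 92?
7, 8, 9, 10

Solution: P(6,2)=30; P(7,2)=42; P(8,2)=56; P(9,2)=72; P(10,2)=90; P(11,2)=110. So valid n = 7, 8, 9, 10.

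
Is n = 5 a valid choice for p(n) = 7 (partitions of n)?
Yes

Solution: Pentagonal recurrence p(n) = p(n−1) + p(n−2) − p(n−5) − p(n−7) + …: p(5) = p(4) + p(3) − p(0) = 5 + 3 − 1 = 7, which equals 7.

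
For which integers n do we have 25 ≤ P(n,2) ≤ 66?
6, 7, 8

Solution: P(5,2)=20; P(6,2)=30; P(7,2)=42; P(8,2)=56; P(9,2)=72. So valid n = 6, 7, 8.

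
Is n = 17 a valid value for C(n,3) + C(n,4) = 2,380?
No
C(17,3) + C(17,4) = 680 + 2,380 = 3,060, which does not equal 2,380.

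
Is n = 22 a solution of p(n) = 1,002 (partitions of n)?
Yes

Working:
Pentagonal recurrence p(n) = p(n−1) + p(n−2) − p(n−5) − p(n−7) + …: p(22) = p(21) + p(20) − p(17) − p(15) + p(10) + p(7) − p(0) = 792 + 627 − 297 − 176 + 42 + 15 − 1 = 1,002, which equals 1,002.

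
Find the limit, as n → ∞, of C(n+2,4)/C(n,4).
1

Solution: Both numerator and denominator grow as n^4/4! for large n, so the ratio → 1.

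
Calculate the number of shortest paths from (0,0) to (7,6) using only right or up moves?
1,716

Solution: Choose 7 rights from 13 moves: C(13,7) = 1,716.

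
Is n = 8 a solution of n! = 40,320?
Yes

8! = 8·7! = 8·5,040 = 40,320, which equals 40,320.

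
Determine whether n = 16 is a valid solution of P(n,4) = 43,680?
Yes

Reasoning: P(16,4) = 16·15·14·13 = 43,680, which equals 43,680.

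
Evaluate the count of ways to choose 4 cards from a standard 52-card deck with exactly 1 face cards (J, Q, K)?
118,560
12 face cards and 40 non-face cards: C(12,1) × C(40,3) = 12 × 9,880 = 118,560.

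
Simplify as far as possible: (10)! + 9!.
3,991,680

Working:
(10)! + 9! = (10)·9! + 9! = (10+1)·9! = 11·9! = 3,991,680.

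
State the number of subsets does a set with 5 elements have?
32

Working:
Each element can be included or excluded: 2^5 = 32.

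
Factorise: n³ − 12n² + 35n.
n³ − 12n² + 35n = n(n² − 12n + 35) = n(n − 5)(n − 7).
Final answer: n(n − 5)(n − 7)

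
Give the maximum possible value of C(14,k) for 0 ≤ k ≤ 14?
Maximum at k = 7: C(14,7) = 3,432.

Answer: 3,432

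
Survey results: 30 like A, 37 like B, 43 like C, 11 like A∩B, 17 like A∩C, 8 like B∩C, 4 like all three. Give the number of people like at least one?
|A∪B∪C| = 30+37+43-11-17-8+4 = 78.
Final answer: 78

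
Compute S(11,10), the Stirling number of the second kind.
Using the Stirling recurrence: S(n,k) = k·S(n-1,k) + S(n-1,k-1)
S(11,10) = 10·S(10,10) + S(10,9)
         = 10·1 + 45
         = 10 + 45
         = 55
Final answer: 55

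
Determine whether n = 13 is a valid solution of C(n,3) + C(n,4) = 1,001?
Yes

Solution: C(13,3) + C(13,4) = 286 + 715 = 1,001, which equals 1,001.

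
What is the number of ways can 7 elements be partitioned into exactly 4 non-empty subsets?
350

Explanation: This equals S(7,4), the Stirling number of the 2nd kind.
Using the Stirling recurrence: S(n,k) = k·S(n-1,k) + S(n-1,k-1)
S(7,4) = 4·S(6,4) + S(6,3)
         = 4·65 + 90
         = 260 + 90
         = 350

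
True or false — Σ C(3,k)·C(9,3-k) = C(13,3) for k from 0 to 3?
False

Explanation: Vandermonde's identity gives C(12,3) = 220; RHS C(13,3) = 286.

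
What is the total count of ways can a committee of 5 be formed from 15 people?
3,003

Reasoning: C(15,5) = 15! / (5! × (15-5)!)
         = 15! / (5! × 10!)
         = 3,003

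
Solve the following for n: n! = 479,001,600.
12

Explanation: n! is strictly increasing. 10! = 3,628,800, 11! = 39,916,800, 12! = 479,001,600 ✓. So n = 12.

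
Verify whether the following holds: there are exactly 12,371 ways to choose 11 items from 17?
False

C(17,11) = 12,376 ≠ 12371.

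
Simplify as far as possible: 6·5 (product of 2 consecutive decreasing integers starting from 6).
30

Explanation: This is P(6,2) = 6!/(4)! = 30.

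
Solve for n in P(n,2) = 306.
18

Reasoning: P(n,2) = n(n−1) is increasing in n; n(n−1) ≈ (n−0.5)^2 = 306 gives n ≈ 18.0. Check: P(16,2) = 240, P(17,2) = 272, P(18,2) = 306 ✓. So n = 18.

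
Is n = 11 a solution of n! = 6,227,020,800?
No

Reasoning: 11! = 11·10! = 11·3,628,800 = 39,916,800, which does not equal 6,227,020,800.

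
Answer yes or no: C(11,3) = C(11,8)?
Yes

Working:
Symmetry C(n,k) = C(n,n-k): C(11,3) = 165 and C(11,8) = 165. Both sides agree, so the statement holds.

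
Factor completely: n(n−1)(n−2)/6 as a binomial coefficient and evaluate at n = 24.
C(n,3); C(24,3) = 2,024

Working:
n(n−1)(n−2)/6 = n!/(3!(n−3)!) = C(n,3). At n = 24: C(24,3) = 2,024.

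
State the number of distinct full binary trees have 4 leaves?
Using the Catalan number formula: C_n = C(2n, n) / (n+1)
C_3 = C(6, 3) / (3+1)
     = 20 / 4
     = 5

Answer: 5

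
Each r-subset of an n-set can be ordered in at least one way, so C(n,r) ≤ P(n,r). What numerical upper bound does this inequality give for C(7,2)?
P(7,2) = 7·6 = 42, so C(7,2) ≤ 42. (The bound is loose by a factor of 2! = 2: C(7,2) = 42/2 = 21.)

Answer: 42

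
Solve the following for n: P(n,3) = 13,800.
P(n,3) = n(n−1)(n−2) is increasing in n; n(n−1)(n−2) ≈ (n−1)^3 = 13,800 gives n ≈ 25.0. Check: P(23,3) = 10,626, P(24,3) = 12,144, P(25,3) = 13,800 ✓. So n = 25.
Final answer: 25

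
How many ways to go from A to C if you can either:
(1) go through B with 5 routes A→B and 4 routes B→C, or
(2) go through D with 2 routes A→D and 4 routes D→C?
28

Explanation: Route via B: 5×4=20. Route via D: 2×4=8. Total: 28.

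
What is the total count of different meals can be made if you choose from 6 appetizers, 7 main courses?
42

By the multiplication principle: 6 × 7 = 42.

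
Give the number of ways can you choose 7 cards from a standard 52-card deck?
133,784,560

Working:
C(52,7) = 133,784,560.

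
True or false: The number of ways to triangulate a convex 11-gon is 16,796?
False

Working:
Triangulations of a convex 11-gon are counted by the Catalan number C_9: C_9 = C(18,9)/(9+1) = 48,620/10 = 4,862.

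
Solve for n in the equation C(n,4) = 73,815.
38

Solution: C(n,4) = n(n−1)(n−2)(n−3)/4! is increasing in n, and n(n−1)(n−2)(n−3) = 4!·73,815 = 1,771,560 ≈ (n−1.5)^4 gives n ≈ 38.0. Check: C(36,4) = 58,905, C(37,4) = 66,045, C(38,4) = 73,815 ✓. So n = 38.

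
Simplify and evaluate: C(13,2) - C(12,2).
12

C(13,2) - C(12,2) = C(12,1) = 12.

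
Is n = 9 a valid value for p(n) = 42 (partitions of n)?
No

Working:
Pentagonal recurrence p(n) = p(n−1) + p(n−2) − p(n−5) − p(n−7) + …: p(9) = p(8) + p(7) − p(4) − p(2) = 22 + 15 − 5 − 2 = 30, which does not equal 42.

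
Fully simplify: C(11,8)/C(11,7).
1/2

Working:
C(n,k+1)/C(n,k) = (n−k)/(k+1). Here (11−7)/(7+1) = 4/8 = 1/2.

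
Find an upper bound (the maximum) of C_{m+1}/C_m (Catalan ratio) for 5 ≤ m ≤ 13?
18/5

C_{m+1}/C_m = 2(2m+1)/(m+2), which increases with m. Maximum at m = 13: 2·27/15 = 18/5.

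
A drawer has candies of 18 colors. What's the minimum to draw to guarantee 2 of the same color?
19

Working:
Worst case: 1 of each = 18. One more: 19.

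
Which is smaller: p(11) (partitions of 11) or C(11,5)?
p(11)
Pentagonal recurrence p(n) = p(n−1) + p(n−2) − p(n−5) − p(n−7) + …: p(11) = p(10) + p(9) − p(6) − p(4) = 42 + 30 − 11 − 5 = 56; C(11,5) = 462.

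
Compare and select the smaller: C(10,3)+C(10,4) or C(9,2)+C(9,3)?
C(9,2)+C(9,3)

Reasoning: First=330, Second=120.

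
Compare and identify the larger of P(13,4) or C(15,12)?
P(13,4)

Explanation: P(13,4)=17,160, C(15,12)=455.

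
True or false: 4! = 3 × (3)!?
False
4! = 4 × 3! = 24, but 3 × 3! = 18.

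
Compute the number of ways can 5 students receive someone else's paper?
44

Explanation: Using D(n) = (n-1)[D(n-1) + D(n-2)]:
D(5) = (5-1) × [D(4) + D(3)]
      = 4 × [9 + 2]
      = 4 × 11
      = 44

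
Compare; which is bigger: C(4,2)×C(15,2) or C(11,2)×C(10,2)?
C(11,2)×C(10,2)

C(4,2)×C(15,2)=630, C(11,2)×C(10,2)=2,475.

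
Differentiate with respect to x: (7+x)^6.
6(7+x)^5

Explanation: Using the power rule: d/dx (7+x)^6 = 6(7+x)^{5}.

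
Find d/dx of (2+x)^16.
16(2+x)^15
Using the power rule: d/dx (2+x)^16 = 16(2+x)^{15}.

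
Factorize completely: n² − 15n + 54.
(n − 6)(n − 9)
Seek roots whose sum is 15 and product is 54: (6, 9). So n² − 15n + 54 = (n − 6)(n − 9).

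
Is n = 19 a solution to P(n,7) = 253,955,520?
P(19,7) = 19·18·17·16·15·14·13 = 253,955,520, which equals 253,955,520.
Final answer: Yes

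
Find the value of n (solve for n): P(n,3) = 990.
11

Reasoning: P(n,3) = n(n−1)(n−2) is increasing in n; n(n−1)(n−2) ≈ (n−1)^3 = 990 gives n ≈ 11.0. Check: P(9,3) = 504, P(10,3) = 720, P(11,3) = 990 ✓. So n = 11.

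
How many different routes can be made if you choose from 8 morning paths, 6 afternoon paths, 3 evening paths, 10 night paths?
1,440

By the multiplication principle: 8 × 6 × 3 × 10 = 1,440.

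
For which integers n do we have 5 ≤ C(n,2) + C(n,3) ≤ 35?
C(3,2)+C(3,3)=4; C(4,2)+C(4,3)=10; C(5,2)+C(5,3)=20; C(6,2)+C(6,3)=35; C(7,2)+C(7,3)=56. So valid n = 4, 5, 6.
Final answer: 4, 5, 6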